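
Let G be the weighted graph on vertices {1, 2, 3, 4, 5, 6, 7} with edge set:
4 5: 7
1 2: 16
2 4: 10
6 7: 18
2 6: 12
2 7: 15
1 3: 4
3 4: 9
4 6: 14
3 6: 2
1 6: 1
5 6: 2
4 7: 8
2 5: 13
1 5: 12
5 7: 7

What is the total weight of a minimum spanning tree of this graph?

Prim, starting at 1.
Step 1: cheapest edge leaving the tree is 1 6 (1); add 6.
Step 2: cheapest edge leaving the tree is 3 6 (2); add 3.
Step 3: cheapest edge leaving the tree is 5 6 (2); add 5.
Step 4: cheapest edge leaving the tree is 4 5 (7); add 4.
Step 5: cheapest edge leaving the tree is 5 7 (7); add 7.
Step 6: cheapest edge leaving the tree is 2 4 (10); add 2.
MST edges: 1 6, 3 6, 5 6, 4 5, 5 7, 2 4; total weight 1+2+2+7+7+10 = 29.

29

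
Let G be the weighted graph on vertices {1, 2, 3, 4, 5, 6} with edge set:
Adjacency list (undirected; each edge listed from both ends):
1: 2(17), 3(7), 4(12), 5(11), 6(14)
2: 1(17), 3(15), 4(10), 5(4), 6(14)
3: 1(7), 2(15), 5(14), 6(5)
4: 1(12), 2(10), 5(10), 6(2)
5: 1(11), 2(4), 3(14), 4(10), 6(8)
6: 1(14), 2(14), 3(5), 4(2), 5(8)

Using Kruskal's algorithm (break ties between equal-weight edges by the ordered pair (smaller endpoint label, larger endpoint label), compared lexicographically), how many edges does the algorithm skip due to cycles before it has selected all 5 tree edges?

0

Kruskal: consider edges lightest-first.
4—6 (2): add — endpoints in different components.
2—5 (4): add — endpoints in different components.
3—6 (5): add — endpoints in different components.
1—3 (7): add — endpoints in different components.
5—6 (8): add — endpoints in different components.
Edges rejected before the tree was complete: 0.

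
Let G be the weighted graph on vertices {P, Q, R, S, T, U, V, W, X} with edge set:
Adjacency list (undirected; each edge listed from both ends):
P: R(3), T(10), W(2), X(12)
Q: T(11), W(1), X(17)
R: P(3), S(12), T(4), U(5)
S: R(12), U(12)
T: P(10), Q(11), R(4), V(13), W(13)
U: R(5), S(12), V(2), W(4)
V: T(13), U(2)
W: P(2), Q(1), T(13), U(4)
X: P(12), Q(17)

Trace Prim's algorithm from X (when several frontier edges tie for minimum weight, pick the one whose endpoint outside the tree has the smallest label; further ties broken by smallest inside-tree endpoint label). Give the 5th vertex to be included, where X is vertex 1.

Prim's algorithm from X:
Step 1: cheapest edge leaving the tree is P—X (12); add P.
Step 2: cheapest edge leaving the tree is P—W (2); add W.
Step 3: cheapest edge leaving the tree is Q—W (1); add Q.
Step 4: cheapest edge leaving the tree is P—R (3); add R.
Step 5: cheapest edge leaving the tree is R—T (4); add T.
Step 6: cheapest edge leaving the tree is U—W (4); add U.
Step 7: cheapest edge leaving the tree is U—V (2); add V.
Step 8: cheapest edge leaving the tree is R—S (12); add S.
Vertex order: X, P, W, Q, R, T, U, V, S. The 5th vertex is R.

R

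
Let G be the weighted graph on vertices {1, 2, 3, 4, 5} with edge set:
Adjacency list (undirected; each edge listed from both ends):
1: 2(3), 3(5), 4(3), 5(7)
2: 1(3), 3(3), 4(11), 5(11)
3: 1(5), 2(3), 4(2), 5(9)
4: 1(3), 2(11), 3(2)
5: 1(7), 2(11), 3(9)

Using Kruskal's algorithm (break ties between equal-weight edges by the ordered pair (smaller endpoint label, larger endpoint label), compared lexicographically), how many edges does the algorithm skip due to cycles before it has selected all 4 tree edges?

2

Kruskal: consider edges lightest-first.
3-4 (2): add. Components now {1} {2} {3,4} {5}
1-2 (3): add. Components now {1,2} {3,4} {5}
1-4 (3): add. Components now {1,2,3,4} {5}
2-3 (3): skip — 2 and 3 already connected.
1-3 (5): skip — 1 and 3 already connected.
1-5 (7): add. Components now {1,2,3,4,5}
Edges rejected before the tree was complete: 2.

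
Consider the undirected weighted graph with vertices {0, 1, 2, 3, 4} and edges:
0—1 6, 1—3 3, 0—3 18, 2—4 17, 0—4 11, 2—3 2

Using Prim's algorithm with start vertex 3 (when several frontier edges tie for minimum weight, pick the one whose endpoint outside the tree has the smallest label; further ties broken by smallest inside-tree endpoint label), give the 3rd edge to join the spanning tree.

Prim's algorithm from 3:
Step 1: frontier [2—3 2, 1—3 3, 0—3 18] → take 2—3 (2); add 2.
Step 2: frontier [2—4 17, 1—3 3, 0—3 18] → take 1—3 (3); add 1.
Step 3: frontier [0—1 6, 2—4 17, 0—3 18] → take 0—1 (6); add 0.
Step 4: frontier [0—4 11, 2—4 17] → take 0—4 (11); add 4.
The 3rd edge added is 0—1.

0-1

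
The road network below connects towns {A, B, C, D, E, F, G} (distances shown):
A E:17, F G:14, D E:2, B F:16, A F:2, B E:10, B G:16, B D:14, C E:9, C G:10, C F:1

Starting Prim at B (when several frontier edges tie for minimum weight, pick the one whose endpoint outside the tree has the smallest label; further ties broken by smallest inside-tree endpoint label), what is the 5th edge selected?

A-F

Grow the tree from B using Prim:
Step 1: cheapest edge leaving the tree is B E (10); add E.
Step 2: cheapest edge leaving the tree is D E (2); add D.
Step 3: cheapest edge leaving the tree is C E (9); add C.
Step 4: cheapest edge leaving the tree is C F (1); add F.
Step 5: cheapest edge leaving the tree is A F (2); add A.
Step 6: cheapest edge leaving the tree is C G (10); add G.
The 5th edge added is A F.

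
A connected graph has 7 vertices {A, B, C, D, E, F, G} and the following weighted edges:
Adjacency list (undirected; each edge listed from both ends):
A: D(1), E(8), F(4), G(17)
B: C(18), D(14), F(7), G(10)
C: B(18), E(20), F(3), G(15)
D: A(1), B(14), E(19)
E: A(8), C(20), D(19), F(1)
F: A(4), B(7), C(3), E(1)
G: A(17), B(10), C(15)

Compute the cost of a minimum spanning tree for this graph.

Prim's algorithm from F:
Step 1: cheapest edge leaving the tree is E—F (1); add E.
Step 2: cheapest edge leaving the tree is C—F (3); add C.
Step 3: cheapest edge leaving the tree is A—F (4); add A.
Step 4: cheapest edge leaving the tree is A—D (1); add D.
Step 5: cheapest edge leaving the tree is B—F (7); add B.
Step 6: cheapest edge leaving the tree is B—G (10); add G.
MST edges: E—F, C—F, A—F, A—D, B—F, B—G; total weight 1+3+4+1+7+10 = 26.

26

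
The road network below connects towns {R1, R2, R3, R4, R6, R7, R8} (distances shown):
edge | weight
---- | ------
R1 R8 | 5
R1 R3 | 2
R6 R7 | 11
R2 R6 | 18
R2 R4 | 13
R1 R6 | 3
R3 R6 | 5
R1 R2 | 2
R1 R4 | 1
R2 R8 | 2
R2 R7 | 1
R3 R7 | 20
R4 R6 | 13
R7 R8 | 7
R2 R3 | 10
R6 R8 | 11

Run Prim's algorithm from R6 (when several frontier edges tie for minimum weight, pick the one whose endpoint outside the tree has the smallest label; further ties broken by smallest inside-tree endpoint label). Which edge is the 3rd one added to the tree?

R1-R2

Prim's algorithm from R6:
Step 1: cheapest edge leaving the tree is R1 R6 (3); add R1.
Step 2: cheapest edge leaving the tree is R1 R4 (1); add R4.
Step 3: cheapest edge leaving the tree is R1 R2 (2); add R2.
Step 4: cheapest edge leaving the tree is R2 R7 (1); add R7.
Step 5: cheapest edge leaving the tree is R1 R3 (2); add R3.
Step 6: cheapest edge leaving the tree is R2 R8 (2); add R8.
The 3rd edge added is R1 R2.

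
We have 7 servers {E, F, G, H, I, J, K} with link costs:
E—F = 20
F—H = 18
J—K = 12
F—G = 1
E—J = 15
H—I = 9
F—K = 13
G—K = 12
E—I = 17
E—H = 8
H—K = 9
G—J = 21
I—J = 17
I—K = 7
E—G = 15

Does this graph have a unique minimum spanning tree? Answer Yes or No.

No

Sort edges by weight, then run Kruskal:
F—G (1): add. Components now {E} {F,G} {H} {I} {J} {K}
I—K (7): add. Components now {E} {F,G} {H} {I,K} {J}
E—H (8): add. Components now {E,H} {F,G} {I,K} {J}
H—I (9): add. Components now {E,H,I,K} {F,G} {J}
H—K (9): skip — H and K already connected.
G—K (12): add. Components now {E,F,G,H,I,K} {J}
J—K (12): add. Components now {E,F,G,H,I,J,K}
Non-tree edge H—K has weight 9, equal to the heaviest edge on its tree cycle — swapping gives another MST of the same weight. Not unique.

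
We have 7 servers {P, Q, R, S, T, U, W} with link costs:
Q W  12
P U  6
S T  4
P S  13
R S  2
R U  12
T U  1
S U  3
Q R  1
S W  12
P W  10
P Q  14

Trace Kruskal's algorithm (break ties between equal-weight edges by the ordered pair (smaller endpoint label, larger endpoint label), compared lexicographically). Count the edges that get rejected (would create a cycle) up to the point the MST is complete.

Kruskal's algorithm — process edges by increasing weight (ties by edge label):
Q R (1): add — endpoints in different components.
T U (1): add — endpoints in different components.
R S (2): add — endpoints in different components.
S U (3): add — endpoints in different components.
S T (4): skip — S and T already connected.
P U (6): add — endpoints in different components.
P W (10): add — endpoints in different components.
Edges rejected before the tree was complete: 1.

1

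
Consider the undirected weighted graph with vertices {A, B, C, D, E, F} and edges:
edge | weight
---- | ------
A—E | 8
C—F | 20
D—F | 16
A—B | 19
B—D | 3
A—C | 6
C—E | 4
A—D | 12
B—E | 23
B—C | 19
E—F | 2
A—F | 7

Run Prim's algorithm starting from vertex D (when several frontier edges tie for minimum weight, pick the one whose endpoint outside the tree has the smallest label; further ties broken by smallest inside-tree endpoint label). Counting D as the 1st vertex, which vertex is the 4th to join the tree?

Prim, starting at D.
Step 1: frontier [B—D 3, A—D 12, D—F 16] → take B—D (3); add B.
Step 2: frontier [A—B 19, B—C 19, B—E 23, A—D 12, D—F 16] → take A—D (12); add A.
Step 3: frontier [A—C 6, A—F 7, A—E 8, B—C 19, B—E 23, D—F 16] → take A—C (6); add C.
Step 4: frontier [A—F 7, A—E 8, B—E 23, C—E 4, C—F 20, D—F 16] → take C—E (4); add E.
Step 5: frontier [A—F 7, C—F 20, D—F 16, E—F 2] → take E—F (2); add F.
Vertex order: D, B, A, C, E, F. The 4th vertex is C.

C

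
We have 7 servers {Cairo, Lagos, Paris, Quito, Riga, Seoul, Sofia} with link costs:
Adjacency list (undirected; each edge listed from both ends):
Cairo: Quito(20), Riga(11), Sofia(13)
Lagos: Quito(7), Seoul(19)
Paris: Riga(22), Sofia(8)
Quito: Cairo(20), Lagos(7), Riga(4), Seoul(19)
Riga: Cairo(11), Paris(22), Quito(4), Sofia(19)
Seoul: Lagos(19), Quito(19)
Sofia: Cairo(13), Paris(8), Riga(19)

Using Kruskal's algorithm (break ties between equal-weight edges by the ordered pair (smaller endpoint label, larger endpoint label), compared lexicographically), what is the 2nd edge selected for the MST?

Lagos-Quito

Sort edges by weight, then run Kruskal:
Quito Riga (4): add — endpoints in different components.
Lagos Quito (7): add — endpoints in different components.
Paris Sofia (8): add — endpoints in different components.
Cairo Riga (11): add — endpoints in different components.
Cairo Sofia (13): add — endpoints in different components.
Lagos Seoul (19): add — endpoints in different components.
The 2nd edge added is Lagos Quito.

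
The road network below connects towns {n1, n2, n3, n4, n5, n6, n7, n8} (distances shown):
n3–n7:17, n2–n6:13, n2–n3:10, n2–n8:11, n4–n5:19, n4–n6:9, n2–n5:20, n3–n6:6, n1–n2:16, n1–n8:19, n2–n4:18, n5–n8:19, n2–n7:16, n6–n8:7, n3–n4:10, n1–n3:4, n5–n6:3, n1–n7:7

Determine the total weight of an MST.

Sort edges by weight, then run Kruskal:
n5–n6 (3): add — endpoints in different components.
n1–n3 (4): add — endpoints in different components.
n3–n6 (6): add — endpoints in different components.
n1–n7 (7): add — endpoints in different components.
n6–n8 (7): add — endpoints in different components.
n4–n6 (9): add — endpoints in different components.
n2–n3 (10): add — endpoints in different components.
MST edges: n5–n6, n1–n3, n3–n6, n1–n7, n6–n8, n4–n6, n2–n3; total weight 3+4+6+7+7+9+10 = 46.

46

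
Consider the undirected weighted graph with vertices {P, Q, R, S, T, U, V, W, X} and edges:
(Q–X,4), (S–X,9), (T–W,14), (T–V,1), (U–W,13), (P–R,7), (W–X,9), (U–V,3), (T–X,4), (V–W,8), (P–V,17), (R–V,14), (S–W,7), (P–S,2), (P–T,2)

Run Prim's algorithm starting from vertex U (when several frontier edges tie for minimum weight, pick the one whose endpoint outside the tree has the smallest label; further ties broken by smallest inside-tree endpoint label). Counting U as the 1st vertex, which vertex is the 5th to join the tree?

S

Grow the tree from U using Prim:
Step 1: cheapest edge leaving the tree is U–V (3); add V.
Step 2: cheapest edge leaving the tree is T–V (1); add T.
Step 3: cheapest edge leaving the tree is P–T (2); add P.
Step 4: cheapest edge leaving the tree is P–S (2); add S.
Step 5: cheapest edge leaving the tree is T–X (4); add X.
Step 6: cheapest edge leaving the tree is Q–X (4); add Q.
Step 7: cheapest edge leaving the tree is P–R (7); add R.
Step 8: cheapest edge leaving the tree is S–W (7); add W.
Vertex order: U, V, T, P, S, X, Q, R, W. The 5th vertex is S.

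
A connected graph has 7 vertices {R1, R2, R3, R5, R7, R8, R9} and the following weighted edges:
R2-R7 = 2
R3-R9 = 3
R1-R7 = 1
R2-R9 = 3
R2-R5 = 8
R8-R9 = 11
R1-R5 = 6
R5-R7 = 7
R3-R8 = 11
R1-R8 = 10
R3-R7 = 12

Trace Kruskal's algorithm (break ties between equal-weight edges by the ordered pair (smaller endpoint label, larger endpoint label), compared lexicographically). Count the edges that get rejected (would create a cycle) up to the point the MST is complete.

Sort edges by weight, then run Kruskal:
R1-R7 (1): add — endpoints in different components.
R2-R7 (2): add — endpoints in different components.
R2-R9 (3): add — endpoints in different components.
R3-R9 (3): add — endpoints in different components.
R1-R5 (6): add — endpoints in different components.
R5-R7 (7): skip — R5 and R7 already connected.
R2-R5 (8): skip — R5 and R2 already connected.
R1-R8 (10): add — endpoints in different components.
Edges rejected before the tree was complete: 2.

2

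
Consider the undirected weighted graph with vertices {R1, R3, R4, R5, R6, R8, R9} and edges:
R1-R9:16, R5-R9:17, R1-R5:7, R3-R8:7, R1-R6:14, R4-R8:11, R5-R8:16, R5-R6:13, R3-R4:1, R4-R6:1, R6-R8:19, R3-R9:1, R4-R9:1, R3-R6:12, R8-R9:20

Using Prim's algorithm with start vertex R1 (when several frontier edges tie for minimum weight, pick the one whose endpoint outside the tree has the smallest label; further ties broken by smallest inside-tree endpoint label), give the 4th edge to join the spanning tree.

R3-R4

Prim's algorithm from R1:
Step 1: cheapest edge leaving the tree is R1-R5 (7); add R5.
Step 2: cheapest edge leaving the tree is R5-R6 (13); add R6.
Step 3: cheapest edge leaving the tree is R4-R6 (1); add R4.
Step 4: cheapest edge leaving the tree is R3-R4 (1); add R3.
Step 5: cheapest edge leaving the tree is R3-R9 (1); add R9.
Step 6: cheapest edge leaving the tree is R3-R8 (7); add R8.
The 4th edge added is R3-R4.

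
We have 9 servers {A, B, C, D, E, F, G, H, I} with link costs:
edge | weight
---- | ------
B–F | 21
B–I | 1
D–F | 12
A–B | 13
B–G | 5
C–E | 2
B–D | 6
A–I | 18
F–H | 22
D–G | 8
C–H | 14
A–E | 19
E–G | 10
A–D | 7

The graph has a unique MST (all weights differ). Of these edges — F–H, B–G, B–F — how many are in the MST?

1

Kruskal: consider edges lightest-first.
B–I (1): add — endpoints in different components.
C–E (2): add — endpoints in different components.
B–G (5): add — endpoints in different components.
B–D (6): add — endpoints in different components.
A–D (7): add — endpoints in different components.
D–G (8): skip — D and G already connected.
E–G (10): add — endpoints in different components.
D–F (12): add — endpoints in different components.
A–B (13): skip — A and B already connected.
C–H (14): add — endpoints in different components.
MST edge set: {B–I, C–E, B–G, B–D, A–D, E–G, D–F, C–H}.
Of the listed edges, {B–G} are in the MST → 1.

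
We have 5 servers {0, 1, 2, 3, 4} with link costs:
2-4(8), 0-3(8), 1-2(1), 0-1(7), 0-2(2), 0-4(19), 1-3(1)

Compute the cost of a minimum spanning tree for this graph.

Kruskal's algorithm — process edges by increasing weight (ties by edge label):
1-2 (1): add — endpoints in different components.
1-3 (1): add — endpoints in different components.
0-2 (2): add — endpoints in different components.
0-1 (7): skip — 0 and 1 already connected.
0-3 (8): skip — 0 and 3 already connected.
2-4 (8): add — endpoints in different components.
MST edges: 1-2, 1-3, 0-2, 2-4; total weight 1+1+2+8 = 12.

12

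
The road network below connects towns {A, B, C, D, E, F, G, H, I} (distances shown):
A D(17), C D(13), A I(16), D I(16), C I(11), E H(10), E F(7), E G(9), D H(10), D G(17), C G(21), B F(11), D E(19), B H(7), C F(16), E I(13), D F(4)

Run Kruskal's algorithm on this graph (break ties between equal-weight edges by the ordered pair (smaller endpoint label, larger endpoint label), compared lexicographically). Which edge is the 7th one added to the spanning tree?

Sort edges by weight, then run Kruskal:
D F (4): add — endpoints in different components.
B H (7): add — endpoints in different components.
E F (7): add — endpoints in different components.
E G (9): add — endpoints in different components.
D H (10): add — endpoints in different components.
E H (10): skip — E and H already connected.
B F (11): skip — B and F already connected.
C I (11): add — endpoints in different components.
C D (13): add — endpoints in different components.
E I (13): skip — E and I already connected.
A I (16): add — endpoints in different components.
The 7th edge added is C D.

C-D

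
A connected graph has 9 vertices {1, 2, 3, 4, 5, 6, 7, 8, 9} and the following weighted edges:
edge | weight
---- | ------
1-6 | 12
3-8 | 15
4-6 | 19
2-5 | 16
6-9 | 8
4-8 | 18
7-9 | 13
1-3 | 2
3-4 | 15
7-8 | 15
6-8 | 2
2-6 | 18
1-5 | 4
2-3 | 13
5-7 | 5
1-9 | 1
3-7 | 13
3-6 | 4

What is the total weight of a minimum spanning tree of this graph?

Sort edges by weight, then run Kruskal:
1-9 (1): add — endpoints in different components.
1-3 (2): add — endpoints in different components.
6-8 (2): add — endpoints in different components.
1-5 (4): add — endpoints in different components.
3-6 (4): add — endpoints in different components.
5-7 (5): add — endpoints in different components.
6-9 (8): skip — 6 and 9 already connected.
1-6 (12): skip — 1 and 6 already connected.
2-3 (13): add — endpoints in different components.
3-7 (13): skip — 3 and 7 already connected.
7-9 (13): skip — 7 and 9 already connected.
3-4 (15): add — endpoints in different components.
MST edges: 1-9, 1-3, 6-8, 1-5, 3-6, 5-7, 2-3, 3-4; total weight 1+2+2+4+4+5+13+15 = 46.

46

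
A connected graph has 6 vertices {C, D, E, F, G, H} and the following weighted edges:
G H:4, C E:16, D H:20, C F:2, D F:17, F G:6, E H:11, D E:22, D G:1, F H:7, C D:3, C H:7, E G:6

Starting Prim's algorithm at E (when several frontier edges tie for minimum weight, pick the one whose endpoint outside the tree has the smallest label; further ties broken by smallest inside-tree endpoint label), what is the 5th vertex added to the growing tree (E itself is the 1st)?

Grow the tree from E using Prim:
Step 1: cheapest edge leaving the tree is E G (6); add G.
Step 2: cheapest edge leaving the tree is D G (1); add D.
Step 3: cheapest edge leaving the tree is C D (3); add C.
Step 4: cheapest edge leaving the tree is C F (2); add F.
Step 5: cheapest edge leaving the tree is G H (4); add H.
Vertex order: E, G, D, C, F, H. The 5th vertex is F.

F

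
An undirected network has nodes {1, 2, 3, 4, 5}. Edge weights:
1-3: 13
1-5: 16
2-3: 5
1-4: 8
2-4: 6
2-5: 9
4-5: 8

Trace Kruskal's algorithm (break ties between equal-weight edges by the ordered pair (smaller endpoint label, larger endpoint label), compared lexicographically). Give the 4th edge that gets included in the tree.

Sort edges by weight, then run Kruskal:
2-3 (5): add. Components now {1} {2,3} {4} {5}
2-4 (6): add. Components now {1} {2,3,4} {5}
1-4 (8): add. Components now {1,2,3,4} {5}
4-5 (8): add. Components now {1,2,3,4,5}
The 4th edge added is 4-5.

4-5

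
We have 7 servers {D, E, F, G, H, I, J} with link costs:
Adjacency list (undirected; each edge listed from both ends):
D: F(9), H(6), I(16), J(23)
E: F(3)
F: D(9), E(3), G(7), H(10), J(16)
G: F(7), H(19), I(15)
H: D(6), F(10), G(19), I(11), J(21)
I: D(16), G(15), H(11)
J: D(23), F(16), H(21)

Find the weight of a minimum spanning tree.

52

Kruskal: consider edges lightest-first.
E-F (3): add. Components now {D} {E,F} {G} {H} {I} {J}
D-H (6): add. Components now {D,H} {E,F} {G} {I} {J}
F-G (7): add. Components now {D,H} {E,F,G} {I} {J}
D-F (9): add. Components now {D,E,F,G,H} {I} {J}
F-H (10): skip — F and H already connected.
H-I (11): add. Components now {D,E,F,G,H,I} {J}
G-I (15): skip — G and I already connected.
D-I (16): skip — D and I already connected.
F-J (16): add. Components now {D,E,F,G,H,I,J}
MST edges: E-F, D-H, F-G, D-F, H-I, F-J; total weight 3+6+7+9+11+16 = 52.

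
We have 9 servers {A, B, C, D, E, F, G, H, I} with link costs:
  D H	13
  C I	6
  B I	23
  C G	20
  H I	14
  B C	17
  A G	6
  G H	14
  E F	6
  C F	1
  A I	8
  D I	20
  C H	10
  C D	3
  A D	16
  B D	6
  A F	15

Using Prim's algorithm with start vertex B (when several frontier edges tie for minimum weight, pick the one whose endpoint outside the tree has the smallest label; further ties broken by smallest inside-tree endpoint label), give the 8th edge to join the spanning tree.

C-H

Grow the tree from B using Prim:
Step 1: cheapest edge leaving the tree is B D (6); add D.
Step 2: cheapest edge leaving the tree is C D (3); add C.
Step 3: cheapest edge leaving the tree is C F (1); add F.
Step 4: cheapest edge leaving the tree is E F (6); add E.
Step 5: cheapest edge leaving the tree is C I (6); add I.
Step 6: cheapest edge leaving the tree is A I (8); add A.
Step 7: cheapest edge leaving the tree is A G (6); add G.
Step 8: cheapest edge leaving the tree is C H (10); add H.
The 8th edge added is C H.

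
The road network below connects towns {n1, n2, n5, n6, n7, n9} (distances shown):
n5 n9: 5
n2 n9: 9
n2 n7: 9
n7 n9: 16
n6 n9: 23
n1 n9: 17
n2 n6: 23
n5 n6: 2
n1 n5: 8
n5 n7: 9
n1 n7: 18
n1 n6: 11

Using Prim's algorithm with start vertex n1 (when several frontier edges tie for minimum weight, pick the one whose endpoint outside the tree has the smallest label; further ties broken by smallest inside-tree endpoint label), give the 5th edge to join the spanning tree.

n2-n7

Prim, starting at n1.
Step 1: cheapest edge leaving the tree is n1 n5 (8); add n5.
Step 2: cheapest edge leaving the tree is n5 n6 (2); add n6.
Step 3: cheapest edge leaving the tree is n5 n9 (5); add n9.
Step 4: cheapest edge leaving the tree is n2 n9 (9); add n2.
Step 5: cheapest edge leaving the tree is n2 n7 (9); add n7.
The 5th edge added is n2 n7.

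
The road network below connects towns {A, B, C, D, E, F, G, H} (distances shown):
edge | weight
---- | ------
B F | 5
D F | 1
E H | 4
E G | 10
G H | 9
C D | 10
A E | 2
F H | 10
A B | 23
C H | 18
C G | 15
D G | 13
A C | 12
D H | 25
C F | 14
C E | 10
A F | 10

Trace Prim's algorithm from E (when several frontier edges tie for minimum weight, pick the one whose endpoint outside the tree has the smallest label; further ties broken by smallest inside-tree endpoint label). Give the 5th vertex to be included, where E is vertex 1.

Prim, starting at E.
Step 1: cheapest edge leaving the tree is A E (2); add A.
Step 2: cheapest edge leaving the tree is E H (4); add H.
Step 3: cheapest edge leaving the tree is G H (9); add G.
Step 4: cheapest edge leaving the tree is C E (10); add C.
Step 5: cheapest edge leaving the tree is C D (10); add D.
Step 6: cheapest edge leaving the tree is D F (1); add F.
Step 7: cheapest edge leaving the tree is B F (5); add B.
Vertex order: E, A, H, G, C, D, F, B. The 5th vertex is C.

C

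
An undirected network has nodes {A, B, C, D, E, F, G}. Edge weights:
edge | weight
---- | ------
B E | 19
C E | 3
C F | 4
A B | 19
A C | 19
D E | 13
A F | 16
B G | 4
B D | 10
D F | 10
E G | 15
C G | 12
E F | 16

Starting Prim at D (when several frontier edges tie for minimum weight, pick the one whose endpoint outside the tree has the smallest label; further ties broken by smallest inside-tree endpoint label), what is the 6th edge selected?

Prim's algorithm from D:
Step 1: frontier [B D 10, D F 10, D E 13] → take B D (10); add B.
Step 2: frontier [B G 4, A B 19, B E 19, D F 10, D E 13] → take B G (4); add G.
Step 3: frontier [A B 19, B E 19, D F 10, D E 13, C G 12, E G 15] → take D F (10); add F.
Step 4: frontier [A B 19, B E 19, D E 13, C F 4, A F 16, E F 16, C G 12, E G 15] → take C F (4); add C.
Step 5: frontier [A B 19, B E 19, C E 3, A C 19, D E 13, A F 16, E F 16, E G 15] → take C E (3); add E.
Step 6: frontier [A B 19, A C 19, A F 16] → take A F (16); add A.
The 6th edge added is A F.

A-F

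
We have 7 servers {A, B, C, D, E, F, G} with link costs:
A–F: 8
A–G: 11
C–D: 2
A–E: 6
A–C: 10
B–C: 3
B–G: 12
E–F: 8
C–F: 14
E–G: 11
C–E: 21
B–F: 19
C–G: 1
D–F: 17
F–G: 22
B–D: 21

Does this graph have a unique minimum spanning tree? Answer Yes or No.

No

Sort edges by weight, then run Kruskal:
C–G (1): add. Components now {A} {B} {C,G} {D} {E} {F}
C–D (2): add. Components now {A} {B} {C,D,G} {E} {F}
B–C (3): add. Components now {A} {B,C,D,G} {E} {F}
A–E (6): add. Components now {A,E} {B,C,D,G} {F}
A–F (8): add. Components now {A,E,F} {B,C,D,G}
E–F (8): skip — E and F already connected.
A–C (10): add. Components now {A,B,C,D,E,F,G}
Non-tree edge E–F has weight 8, equal to the heaviest edge on its tree cycle — swapping gives another MST of the same weight. Not unique.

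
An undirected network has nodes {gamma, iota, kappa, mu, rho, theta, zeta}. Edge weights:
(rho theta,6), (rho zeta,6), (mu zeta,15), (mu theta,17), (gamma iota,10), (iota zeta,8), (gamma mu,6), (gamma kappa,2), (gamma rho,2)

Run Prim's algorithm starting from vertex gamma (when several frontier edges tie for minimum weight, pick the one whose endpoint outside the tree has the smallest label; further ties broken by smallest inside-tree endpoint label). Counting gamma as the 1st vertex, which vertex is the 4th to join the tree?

Grow the tree from gamma using Prim:
Step 1: cheapest edge leaving the tree is gamma kappa (2); add kappa.
Step 2: cheapest edge leaving the tree is gamma rho (2); add rho.
Step 3: cheapest edge leaving the tree is gamma mu (6); add mu.
Step 4: cheapest edge leaving the tree is rho theta (6); add theta.
Step 5: cheapest edge leaving the tree is rho zeta (6); add zeta.
Step 6: cheapest edge leaving the tree is iota zeta (8); add iota.
Vertex order: gamma, kappa, rho, mu, theta, zeta, iota. The 4th vertex is mu.

mu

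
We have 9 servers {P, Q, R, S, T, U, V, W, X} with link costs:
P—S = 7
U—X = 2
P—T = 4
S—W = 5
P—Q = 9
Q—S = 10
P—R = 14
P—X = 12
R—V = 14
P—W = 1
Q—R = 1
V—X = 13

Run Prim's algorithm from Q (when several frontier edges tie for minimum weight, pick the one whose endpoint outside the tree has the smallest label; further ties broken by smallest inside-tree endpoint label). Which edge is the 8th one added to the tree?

Prim's algorithm from Q:
Step 1: frontier [Q—R 1, P—Q 9, Q—S 10] → take Q—R (1); add R.
Step 2: frontier [P—Q 9, Q—S 10, P—R 14, R—V 14] → take P—Q (9); add P.
Step 3: frontier [P—W 1, P—T 4, P—S 7, P—X 12, Q—S 10, R—V 14] → take P—W (1); add W.
Step 4: frontier [P—T 4, P—S 7, P—X 12, Q—S 10, R—V 14, S—W 5] → take P—T (4); add T.
Step 5: frontier [P—S 7, P—X 12, Q—S 10, R—V 14, S—W 5] → take S—W (5); add S.
Step 6: frontier [P—X 12, R—V 14] → take P—X (12); add X.
Step 7: frontier [R—V 14, U—X 2, V—X 13] → take U—X (2); add U.
Step 8: frontier [R—V 14, V—X 13] → take V—X (13); add V.
The 8th edge added is V—X.

V-X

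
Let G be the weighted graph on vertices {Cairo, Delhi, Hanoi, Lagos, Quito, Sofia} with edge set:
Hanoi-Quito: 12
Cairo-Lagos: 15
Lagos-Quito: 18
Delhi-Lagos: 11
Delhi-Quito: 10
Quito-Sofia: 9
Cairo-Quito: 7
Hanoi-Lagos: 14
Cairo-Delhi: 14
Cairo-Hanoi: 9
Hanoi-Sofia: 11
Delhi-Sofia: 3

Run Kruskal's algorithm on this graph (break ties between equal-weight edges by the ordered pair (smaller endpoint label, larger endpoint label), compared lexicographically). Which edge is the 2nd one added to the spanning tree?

Kruskal: consider edges lightest-first.
Delhi-Sofia (3): add. Components now {Lagos} {Hanoi} {Delhi,Sofia} {Quito} {Cairo}
Cairo-Quito (7): add. Components now {Lagos} {Hanoi} {Delhi,Sofia} {Cairo,Quito}
Cairo-Hanoi (9): add. Components now {Lagos} {Cairo,Hanoi,Quito} {Delhi,Sofia}
Quito-Sofia (9): add. Components now {Lagos} {Cairo,Delhi,Hanoi,Quito,Sofia}
Delhi-Quito (10): skip — Quito and Delhi already connected.
Delhi-Lagos (11): add. Components now {Cairo,Delhi,Hanoi,Lagos,Quito,Sofia}
The 2nd edge added is Cairo-Quito.

Cairo-Quito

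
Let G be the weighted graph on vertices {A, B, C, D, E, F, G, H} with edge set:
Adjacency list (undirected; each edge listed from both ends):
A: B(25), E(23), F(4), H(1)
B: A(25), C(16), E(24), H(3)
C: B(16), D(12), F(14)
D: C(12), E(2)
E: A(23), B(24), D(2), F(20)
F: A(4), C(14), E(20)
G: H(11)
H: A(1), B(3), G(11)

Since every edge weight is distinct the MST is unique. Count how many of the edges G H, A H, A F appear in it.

Sort edges by weight, then run Kruskal:
A H (1): add — endpoints in different components.
D E (2): add — endpoints in different components.
B H (3): add — endpoints in different components.
A F (4): add — endpoints in different components.
G H (11): add — endpoints in different components.
C D (12): add — endpoints in different components.
C F (14): add — endpoints in different components.
MST edge set: {A H, D E, B H, A F, G H, C D, C F}.
Of the listed edges, {G H, A H, A F} are in the MST → 3.

3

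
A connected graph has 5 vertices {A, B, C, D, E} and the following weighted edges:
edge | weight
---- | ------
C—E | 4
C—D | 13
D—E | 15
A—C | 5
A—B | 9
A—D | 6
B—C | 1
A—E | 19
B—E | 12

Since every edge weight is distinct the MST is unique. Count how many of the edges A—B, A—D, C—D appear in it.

1

Sort edges by weight, then run Kruskal:
B—C (1): add. Components now {A} {B,C} {D} {E}
C—E (4): add. Components now {A} {B,C,E} {D}
A—C (5): add. Components now {A,B,C,E} {D}
A—D (6): add. Components now {A,B,C,D,E}
MST edge set: {B—C, C—E, A—C, A—D}.
Of the listed edges, {A—D} are in the MST → 1.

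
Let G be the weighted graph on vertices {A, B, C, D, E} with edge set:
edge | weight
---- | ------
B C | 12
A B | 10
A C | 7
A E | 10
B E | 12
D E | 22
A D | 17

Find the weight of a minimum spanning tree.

44

Kruskal's algorithm — process edges by increasing weight (ties by edge label):
A C (7): add — endpoints in different components.
A B (10): add — endpoints in different components.
A E (10): add — endpoints in different components.
B C (12): skip — B and C already connected.
B E (12): skip — B and E already connected.
A D (17): add — endpoints in different components.
MST edges: A C, A B, A E, A D; total weight 7+10+10+17 = 44.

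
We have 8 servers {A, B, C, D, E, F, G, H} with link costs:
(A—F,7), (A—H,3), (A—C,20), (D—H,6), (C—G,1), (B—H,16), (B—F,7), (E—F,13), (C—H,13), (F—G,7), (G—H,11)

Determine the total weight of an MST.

44

Kruskal: consider edges lightest-first.
C—G (1): add — endpoints in different components.
A—H (3): add — endpoints in different components.
D—H (6): add — endpoints in different components.
A—F (7): add — endpoints in different components.
B—F (7): add — endpoints in different components.
F—G (7): add — endpoints in different components.
G—H (11): skip — G and H already connected.
C—H (13): skip — C and H already connected.
E—F (13): add — endpoints in different components.
MST edges: C—G, A—H, D—H, A—F, B—F, F—G, E—F; total weight 1+3+6+7+7+7+13 = 44.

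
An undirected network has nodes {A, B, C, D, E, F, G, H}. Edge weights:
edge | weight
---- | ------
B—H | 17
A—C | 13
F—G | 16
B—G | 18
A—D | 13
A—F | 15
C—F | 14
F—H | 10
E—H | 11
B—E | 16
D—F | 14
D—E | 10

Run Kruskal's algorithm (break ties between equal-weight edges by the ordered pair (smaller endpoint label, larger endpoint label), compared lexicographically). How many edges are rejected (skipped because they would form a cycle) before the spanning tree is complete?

3

Kruskal: consider edges lightest-first.
D—E (10): add — endpoints in different components.
F—H (10): add — endpoints in different components.
E—H (11): add — endpoints in different components.
A—C (13): add — endpoints in different components.
A—D (13): add — endpoints in different components.
C—F (14): skip — C and F already connected.
D—F (14): skip — D and F already connected.
A—F (15): skip — A and F already connected.
B—E (16): add — endpoints in different components.
F—G (16): add — endpoints in different components.
Edges rejected before the tree was complete: 3.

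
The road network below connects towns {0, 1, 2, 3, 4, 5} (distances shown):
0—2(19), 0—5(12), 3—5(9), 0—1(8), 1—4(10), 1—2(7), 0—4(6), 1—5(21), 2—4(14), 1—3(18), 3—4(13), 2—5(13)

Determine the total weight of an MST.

42

Prim, starting at 5.
Step 1: frontier [3—5 9, 0—5 12, 2—5 13, 1—5 21] → take 3—5 (9); add 3.
Step 2: frontier [3—4 13, 1—3 18, 0—5 12, 2—5 13, 1—5 21] → take 0—5 (12); add 0.
Step 3: frontier [0—4 6, 0—1 8, 0—2 19, 3—4 13, 1—3 18, 2—5 13, 1—5 21] → take 0—4 (6); add 4.
Step 4: frontier [0—1 8, 0—2 19, 1—3 18, 1—4 10, 2—4 14, 2—5 13, 1—5 21] → take 0—1 (8); add 1.
Step 5: frontier [0—2 19, 1—2 7, 2—4 14, 2—5 13] → take 1—2 (7); add 2.
MST edges: 3—5, 0—5, 0—4, 0—1, 1—2; total weight 9+12+6+8+7 = 42.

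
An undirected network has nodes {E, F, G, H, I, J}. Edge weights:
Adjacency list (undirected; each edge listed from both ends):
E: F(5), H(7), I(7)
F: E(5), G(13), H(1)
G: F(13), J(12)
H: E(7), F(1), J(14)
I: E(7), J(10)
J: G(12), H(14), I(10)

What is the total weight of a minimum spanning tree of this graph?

Sort edges by weight, then run Kruskal:
F H (1): add. Components now {E} {F,H} {G} {I} {J}
E F (5): add. Components now {E,F,H} {G} {I} {J}
E H (7): skip — E and H already connected.
E I (7): add. Components now {E,F,H,I} {G} {J}
I J (10): add. Components now {E,F,H,I,J} {G}
G J (12): add. Components now {E,F,G,H,I,J}
MST edges: F H, E F, E I, I J, G J; total weight 1+5+7+10+12 = 35.

35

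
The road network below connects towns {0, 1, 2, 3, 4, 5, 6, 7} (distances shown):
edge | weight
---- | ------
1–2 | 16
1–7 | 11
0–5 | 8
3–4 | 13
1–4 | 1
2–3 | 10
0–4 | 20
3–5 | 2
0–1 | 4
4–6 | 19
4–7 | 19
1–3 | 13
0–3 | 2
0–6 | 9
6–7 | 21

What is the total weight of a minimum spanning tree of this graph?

Grow the tree from 0 using Prim:
Step 1: cheapest edge leaving the tree is 0–3 (2); add 3.
Step 2: cheapest edge leaving the tree is 3–5 (2); add 5.
Step 3: cheapest edge leaving the tree is 0–1 (4); add 1.
Step 4: cheapest edge leaving the tree is 1–4 (1); add 4.
Step 5: cheapest edge leaving the tree is 0–6 (9); add 6.
Step 6: cheapest edge leaving the tree is 2–3 (10); add 2.
Step 7: cheapest edge leaving the tree is 1–7 (11); add 7.
MST edges: 0–3, 3–5, 0–1, 1–4, 0–6, 2–3, 1–7; total weight 2+2+4+1+9+10+11 = 39.

39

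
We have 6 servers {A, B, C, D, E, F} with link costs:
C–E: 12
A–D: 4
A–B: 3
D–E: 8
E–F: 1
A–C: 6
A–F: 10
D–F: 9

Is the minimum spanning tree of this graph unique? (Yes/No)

Yes

Kruskal: consider edges lightest-first.
E–F (1): add. Components now {A} {B} {C} {D} {E,F}
A–B (3): add. Components now {A,B} {C} {D} {E,F}
A–D (4): add. Components now {A,B,D} {C} {E,F}
A–C (6): add. Components now {A,B,C,D} {E,F}
D–E (8): add. Components now {A,B,C,D,E,F}
Every non-tree edge has weight strictly greater than the heaviest edge on the tree path between its endpoints, so the MST is unique.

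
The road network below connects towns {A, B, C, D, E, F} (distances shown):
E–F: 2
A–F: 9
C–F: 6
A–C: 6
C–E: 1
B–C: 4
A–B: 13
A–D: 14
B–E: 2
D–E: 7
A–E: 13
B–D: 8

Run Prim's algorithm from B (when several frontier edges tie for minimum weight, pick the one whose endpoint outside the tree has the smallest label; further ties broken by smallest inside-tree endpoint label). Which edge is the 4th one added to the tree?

A-C

Prim's algorithm from B:
Step 1: frontier [B–E 2, B–C 4, B–D 8, A–B 13] → take B–E (2); add E.
Step 2: frontier [B–C 4, B–D 8, A–B 13, C–E 1, E–F 2, D–E 7, A–E 13] → take C–E (1); add C.
Step 3: frontier [B–D 8, A–B 13, A–C 6, C–F 6, E–F 2, D–E 7, A–E 13] → take E–F (2); add F.
Step 4: frontier [B–D 8, A–B 13, A–C 6, D–E 7, A–E 13, A–F 9] → take A–C (6); add A.
Step 5: frontier [A–D 14, B–D 8, D–E 7] → take D–E (7); add D.
The 4th edge added is A–C.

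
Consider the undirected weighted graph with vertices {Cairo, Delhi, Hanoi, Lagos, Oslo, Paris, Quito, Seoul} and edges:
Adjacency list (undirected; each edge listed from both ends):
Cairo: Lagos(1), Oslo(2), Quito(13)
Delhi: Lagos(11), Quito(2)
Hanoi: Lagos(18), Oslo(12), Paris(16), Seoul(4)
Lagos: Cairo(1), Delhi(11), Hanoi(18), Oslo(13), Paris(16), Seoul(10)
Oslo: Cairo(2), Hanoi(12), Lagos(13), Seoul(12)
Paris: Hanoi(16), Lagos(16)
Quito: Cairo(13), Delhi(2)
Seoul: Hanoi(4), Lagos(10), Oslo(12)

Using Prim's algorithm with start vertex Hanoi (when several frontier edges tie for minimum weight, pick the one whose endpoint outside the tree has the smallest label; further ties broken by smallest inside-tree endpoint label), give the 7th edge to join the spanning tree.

Hanoi-Paris

Prim's algorithm from Hanoi:
Step 1: cheapest edge leaving the tree is Hanoi-Seoul (4); add Seoul.
Step 2: cheapest edge leaving the tree is Lagos-Seoul (10); add Lagos.
Step 3: cheapest edge leaving the tree is Cairo-Lagos (1); add Cairo.
Step 4: cheapest edge leaving the tree is Cairo-Oslo (2); add Oslo.
Step 5: cheapest edge leaving the tree is Delhi-Lagos (11); add Delhi.
Step 6: cheapest edge leaving the tree is Delhi-Quito (2); add Quito.
Step 7: cheapest edge leaving the tree is Hanoi-Paris (16); add Paris.
The 7th edge added is Hanoi-Paris.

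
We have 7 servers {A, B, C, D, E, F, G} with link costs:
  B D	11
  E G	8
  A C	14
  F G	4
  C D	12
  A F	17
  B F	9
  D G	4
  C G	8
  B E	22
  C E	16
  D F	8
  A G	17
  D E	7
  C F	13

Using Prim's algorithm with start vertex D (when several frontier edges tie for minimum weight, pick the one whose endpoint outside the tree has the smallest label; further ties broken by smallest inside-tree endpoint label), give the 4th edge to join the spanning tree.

Prim's algorithm from D:
Step 1: cheapest edge leaving the tree is D G (4); add G.
Step 2: cheapest edge leaving the tree is F G (4); add F.
Step 3: cheapest edge leaving the tree is D E (7); add E.
Step 4: cheapest edge leaving the tree is C G (8); add C.
Step 5: cheapest edge leaving the tree is B F (9); add B.
Step 6: cheapest edge leaving the tree is A C (14); add A.
The 4th edge added is C G.

C-G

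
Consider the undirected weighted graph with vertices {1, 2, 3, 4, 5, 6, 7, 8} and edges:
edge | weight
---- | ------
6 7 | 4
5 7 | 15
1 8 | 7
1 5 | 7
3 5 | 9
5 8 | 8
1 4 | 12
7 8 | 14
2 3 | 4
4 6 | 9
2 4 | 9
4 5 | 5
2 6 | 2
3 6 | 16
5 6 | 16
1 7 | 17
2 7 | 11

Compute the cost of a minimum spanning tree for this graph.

38

Grow the tree from 7 using Prim:
Step 1: cheapest edge leaving the tree is 6 7 (4); add 6.
Step 2: cheapest edge leaving the tree is 2 6 (2); add 2.
Step 3: cheapest edge leaving the tree is 2 3 (4); add 3.
Step 4: cheapest edge leaving the tree is 2 4 (9); add 4.
Step 5: cheapest edge leaving the tree is 4 5 (5); add 5.
Step 6: cheapest edge leaving the tree is 1 5 (7); add 1.
Step 7: cheapest edge leaving the tree is 1 8 (7); add 8.
MST edges: 6 7, 2 6, 2 3, 2 4, 4 5, 1 5, 1 8; total weight 4+2+4+9+5+7+7 = 38.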